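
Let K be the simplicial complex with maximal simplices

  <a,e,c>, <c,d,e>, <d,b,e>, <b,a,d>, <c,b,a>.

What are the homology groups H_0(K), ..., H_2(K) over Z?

K has 5 vertices, 10 edges, 5 triangles.
rank ∂_0 = 0, rank ∂_1 = 4 ⇒ b_0 = 5 − 0 − 4 = 1; all invariant factors of ∂_1 are 1 so no torsion. So H_0 ≅ Z.
rank ∂_1 = 4, rank ∂_2 = 5 ⇒ b_1 = 10 − 4 − 5 = 1; all invariant factors of ∂_2 are 1 so no torsion. So H_1 ≅ Z.
rank ∂_2 = 5, rank ∂_3 = 0 ⇒ b_2 = 5 − 5 − 0 = 0. So H_2 ≅ 0.

H_0 = Z,  H_1 = Z,  H_2 = 0.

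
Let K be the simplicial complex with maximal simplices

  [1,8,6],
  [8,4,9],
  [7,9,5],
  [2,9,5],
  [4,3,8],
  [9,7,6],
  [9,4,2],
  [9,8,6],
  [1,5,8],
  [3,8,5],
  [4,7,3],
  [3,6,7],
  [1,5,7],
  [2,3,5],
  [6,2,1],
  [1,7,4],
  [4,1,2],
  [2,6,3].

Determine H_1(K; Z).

H_1 ≅ Z^2.

Fix the vertex order 1 < 2 < 3 < 4 < 5 < 6 < 7 < 8 < 9 and write every simplex with vertices in increasing order. Then dim K = 2 and the simplices of K are:

  0-simplices (9): [1], [2], [3], [4], [5], [6], [7], [8], [9]
  1-simplices (27): (27 of them)
  2-simplices (18): [1,2,4], [1,2,6], [1,4,7], [1,5,7], [1,5,8], [1,6,8], [2,3,5], [2,3,6], [2,4,9], [2,5,9], [3,4,7], [3,4,8], [3,5,8], [3,6,7], [4,8,9], [5,7,9], [6,7,9], [6,8,9]

giving chain groups C_0 ≅ Z^9, C_1 ≅ Z^27, C_2 ≅ Z^18.

Boundary ∂_1: C_1 → C_0 sends each edge [p,q] (with p < q) to q − p. For instance
  ∂[2,6] = [6] − [2].
This gives a 9×27 integer matrix of rank 8; reducing to Smith normal form yields diagonal entries (1,1,1,1,1,1,1,1).

∂_2: C_2 → C_1 maps a triangle to the signed sum of its edges. For instance
  ∂[2,4,9] = [4,9] − [2,9] + [2,4],
  ∂[2,3,5] = [3,5] − [2,5] + [2,3].
The 27×18 boundary matrix has rank 17 and Smith normal form diag(1,1,1,1,1,1,1,1,1,1,1,1,1,1,1,1,1).

From H_k ≅ ker(∂_k) / im(∂_{k+1}) we obtain:

  H_1: rank ker ∂_1 − rank ∂_2 = (27 − 8) − 17 = 2, and the invariant factors of ∂_2 are all 1, so H_1 ≅ Z^2.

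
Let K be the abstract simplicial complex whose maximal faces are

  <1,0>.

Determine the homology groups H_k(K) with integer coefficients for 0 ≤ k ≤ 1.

K has 2 vertices, 1 edge.
rank ∂_0 = 0, rank ∂_1 = 1 ⇒ b_0 = 2 − 0 − 1 = 1; all invariant factors of ∂_1 are 1 so no torsion. So H_0 = Z.
rank ∂_1 = 1, rank ∂_2 = 0 ⇒ b_1 = 1 − 1 − 0 = 0. So H_1 = 0.

H_0 ≅ Z,  H_1 = 0.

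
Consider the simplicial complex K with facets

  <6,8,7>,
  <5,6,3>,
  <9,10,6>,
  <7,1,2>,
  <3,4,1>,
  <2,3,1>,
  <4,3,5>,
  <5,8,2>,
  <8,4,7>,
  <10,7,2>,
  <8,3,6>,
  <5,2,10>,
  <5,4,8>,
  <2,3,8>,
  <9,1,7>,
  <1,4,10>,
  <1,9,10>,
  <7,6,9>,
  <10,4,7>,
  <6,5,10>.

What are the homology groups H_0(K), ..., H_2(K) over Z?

H_0 = Z,  H_1 = Z ⊕ Z/2Z,  H_2 = 0.

Order the vertices as 1 < 2 < 3 < 4 < 5 < 6 < 7 < 8 < 9 < 10. Listing each simplex with vertices in this order, K has dimension 2 with simplices:

  0-simplices (10): [1], [2], [3], [4], [5], [6], [7], [8], [9], [10]
  1-simplices (30): (30 of them)
  2-simplices (20): (20 of them)

Hence C_0 ≅ Z^10, C_1 ≅ Z^30, C_2 ≅ Z^20.

Boundary ∂_1: C_1 → C_0 maps an edge to its endpoints' difference, ∂[p,q] = q − p. For instance
  ∂[6,8] = [8] − [6].
The resulting 10×30 matrix has rank 9, and its Smith normal form has invariant factors (1,1,1,1,1,1,1,1,1).

The boundary map ∂_2: C_2 → C_1 sends each 2-simplex [p,q,r] to [q,r] − [p,r] + [p,q]. For instance
  ∂[2,7,10] = [7,10] − [2,10] + [2,7],
  ∂[2,5,10] = [5,10] − [2,10] + [2,5].
The 30×20 boundary matrix has rank 20 and Smith normal form diag(1,1,1,1,1,1,1,1,1,1,1,1,1,1,1,1,1,1,1,2).

Now H_k = ker ∂_k / im ∂_{k+1}, so:

  H_0: rank C_0 − rank ∂_1 = 10 − 9 = 1, and the invariant factors of ∂_1 are all 1, so H_0 ≅ Z.
  H_1: rank ker ∂_1 − rank ∂_2 = (30 − 9) − 20 = 1, and ∂_2 has invariant factor 2 > 1, so H_1 ≅ Z ⊕ Z/2Z.
  H_2: rank ker ∂_2 − rank ∂_3 = (20 − 20) − 0 = 0, and there is no ∂_3, so H_2 ≅ 0.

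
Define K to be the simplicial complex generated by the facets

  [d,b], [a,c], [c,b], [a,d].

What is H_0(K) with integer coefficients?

H_0 ≅ Z.

Fix the vertex order a < b < c < d and write every simplex with vertices in increasing order. Then dim K = 1 and the simplices of K are:

  0-simplices (4): a, b, c, d
  1-simplices (4): ac, ad, bc, bd

Hence C_0 ≅ Z^4, C_1 ≅ Z^4.

∂_1: C_1 → C_0 is given by ∂[p,q] = [q] − [p]. For instance
  ∂bc = c − b.
The 4×4 boundary matrix has rank 3 and Smith normal form diag(1,1,1).

Computing H_k = (kernel of ∂_k) / (image of ∂_{k+1}):

  H_0: rank C_0 − rank ∂_1 = 4 − 3 = 1, and the invariant factors of ∂_1 are all 1, so H_0 = Z.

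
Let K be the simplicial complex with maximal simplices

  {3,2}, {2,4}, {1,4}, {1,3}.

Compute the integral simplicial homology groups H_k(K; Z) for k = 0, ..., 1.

H_0 = Z,  H_1 = Z.

K has 4 vertices, 4 edges.
rank ∂_0 = 0, rank ∂_1 = 3 ⇒ b_0 = 4 − 0 − 3 = 1; all invariant factors of ∂_1 are 1 so no torsion. So H_0 = Z.
rank ∂_1 = 3, rank ∂_2 = 0 ⇒ b_1 = 4 − 3 − 0 = 1. So H_1 = Z.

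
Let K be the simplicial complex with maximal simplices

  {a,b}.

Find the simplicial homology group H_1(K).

We work with the vertex ordering a < b. The simplices of K, each written with vertices in increasing order, are:

  0-simplices (2): a, b
  1-simplices (1): ab

Hence C_0 ≅ Z^2, C_1 ≅ Z^1.

∂_1: C_1 → C_0 is given by ∂[p,q] = [q] − [p].
The resulting 2×1 matrix has rank 1, and its Smith normal form has invariant factors (1).

Reading off H_k = ker ∂_k / im ∂_{k+1}:

  H_1: rank ker ∂_1 − rank ∂_2 = (1 − 1) − 0 = 0, and there is no ∂_2, so H_1 ≅ 0.

(K is a triangulation of the 1-simplex.)

H_1 = 0.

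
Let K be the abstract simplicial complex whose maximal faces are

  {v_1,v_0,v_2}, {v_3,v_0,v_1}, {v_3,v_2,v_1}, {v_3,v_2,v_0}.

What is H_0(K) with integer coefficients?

H_0 ≅ Z.

Order the vertices as v_0 < v_1 < v_2 < v_3. Listing each simplex with vertices in this order, K has dimension 2 with simplices:

  0-simplices (4): [v_0], [v_1], [v_2], [v_3]
  1-simplices (6): [v_0,v_1], [v_0,v_2], [v_0,v_3], [v_1,v_2], [v_1,v_3], [v_2,v_3]
  2-simplices (4): [v_0,v_1,v_2], [v_0,v_1,v_3], [v_0,v_2,v_3], [v_1,v_2,v_3]

so the chain groups are C_0 ≅ Z^4, C_1 ≅ Z^6, C_2 ≅ Z^4.

Boundary ∂_1: C_1 → C_0 sends each edge [p,q] (with p < q) to q − p.
The 4×6 boundary matrix has rank 3 and Smith normal form diag(1,1,1).

The boundary map ∂_2: C_2 → C_1 maps a triangle to the signed sum of its edges. For instance
  ∂[v_1,v_2,v_3] = [v_2,v_3] − [v_1,v_3] + [v_1,v_2],
  ∂[v_0,v_2,v_3] = [v_2,v_3] − [v_0,v_3] + [v_0,v_2].
As a 6×4 matrix over Z this has rank 3, with invariant factors (1,1,1).

Reading off H_k = ker ∂_k / im ∂_{k+1}:

  H_0: rank C_0 − rank ∂_1 = 4 − 3 = 1, and the invariant factors of ∂_1 are all 1, so H_0 = Z.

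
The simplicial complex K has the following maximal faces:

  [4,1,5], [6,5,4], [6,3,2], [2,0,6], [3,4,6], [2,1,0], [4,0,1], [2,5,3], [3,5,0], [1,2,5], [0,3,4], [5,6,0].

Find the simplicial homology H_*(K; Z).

Order the vertices as 0 < 1 < 2 < 3 < 4 < 5 < 6. Listing each simplex with vertices in this order, K has dimension 2 with simplices:

  0-simplices (7): [0], [1], [2], [3], [4], [5], [6]
  1-simplices (18): [0,1], [0,2], [0,3], [0,4], [0,5], [0,6], [1,2], [1,4], [1,5], [2,3], [2,5], [2,6], [3,4], [3,5], [3,6], [4,5], [4,6], [5,6]
  2-simplices (12): [0,1,2], [0,1,4], [0,2,6], [0,3,4], [0,3,5], [0,5,6], [1,2,5], [1,4,5], [2,3,5], [2,3,6], [3,4,6], [4,5,6]

Hence C_0 ≅ Z^7, C_1 ≅ Z^18, C_2 ≅ Z^12.

∂_1: C_1 → C_0 maps an edge to its endpoints' difference, ∂[p,q] = q − p. For instance
  ∂[4,6] = [6] − [4].
This gives a 7×18 integer matrix of rank 6; reducing to Smith normal form yields diagonal entries (1,1,1,1,1,1).

Boundary ∂_2: C_2 → C_1 sends each 2-simplex [p,q,r] to [q,r] − [p,r] + [p,q]. For instance
  ∂[0,5,6] = [5,6] − [0,6] + [0,5],
  ∂[2,3,6] = [3,6] − [2,6] + [2,3].
The 18×12 boundary matrix has rank 12 and Smith normal form diag(1,1,1,1,1,1,1,1,1,1,1,2).

Reading off H_k = ker ∂_k / im ∂_{k+1}:

  H_0: rank C_0 − rank ∂_1 = 7 − 6 = 1, and the invariant factors of ∂_1 are all 1, so H_0 ≅ Z.
  H_1: rank ker ∂_1 − rank ∂_2 = (18 − 6) − 12 = 0, and ∂_2 has invariant factor 2 > 1, so H_1 ≅ Z/2Z.
  H_2: rank ker ∂_2 − rank ∂_3 = (12 − 12) − 0 = 0, and there is no ∂_3, so H_2 ≅ 0.

(K is a triangulation of the real projective plane RP^2.)

H_0 ≅ Z,  H_1 ≅ Z/2Z,  H_2 = 0.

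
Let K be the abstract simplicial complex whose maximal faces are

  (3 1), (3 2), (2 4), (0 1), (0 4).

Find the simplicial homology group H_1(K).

K has 5 vertices, 5 edges.
rank ∂_1 = 4, rank ∂_2 = 0 ⇒ b_1 = 5 − 4 − 0 = 1. So H_1 = Z.

H_1 = Z.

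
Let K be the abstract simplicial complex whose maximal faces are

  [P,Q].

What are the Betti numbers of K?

Order the vertices as P < Q. Listing each simplex with vertices in this order, K has dimension 1 with simplices:

  0-simplices (2): P, Q
  1-simplices (1): PQ

giving chain groups C_0 ≅ Z^2, C_1 ≅ Z^1.

Boundary ∂_1: C_1 → C_0 is given by ∂[p,q] = [q] − [p].
As a 2×1 matrix over Z this has rank 1, with invariant factors (1).

Reading off H_k = ker ∂_k / im ∂_{k+1}:

  H_0: rank C_0 − rank ∂_1 = 2 − 1 = 1, and the invariant factors of ∂_1 are all 1, so H_0 ≅ Z.
  H_1: rank ker ∂_1 − rank ∂_2 = (1 − 1) − 0 = 0, and there is no ∂_2, so H_1 ≅ 0.

As a check, the Euler characteristic is 2 − 1 = 1, which agrees with 1 − 0 = 1.
(K is a triangulation of the 1-simplex.)

Hence the Betti numbers are b_0 = 1, b_1 = 0.

b_0 = 1, b_1 = 0.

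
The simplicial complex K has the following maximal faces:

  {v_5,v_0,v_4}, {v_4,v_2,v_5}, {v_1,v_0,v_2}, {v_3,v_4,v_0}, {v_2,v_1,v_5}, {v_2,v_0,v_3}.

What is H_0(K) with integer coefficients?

H_0 ≅ Z.

Take the total order v_0 < v_1 < v_2 < v_3 < v_4 < v_5 on the vertex set. Then K (dimension 2) consists of the simplices:

  0-simplices (6): [v_0], [v_1], [v_2], [v_3], [v_4], [v_5]
  1-simplices (12): [v_0,v_1], [v_0,v_2], [v_0,v_3], [v_0,v_4], [v_0,v_5], [v_1,v_2], [v_1,v_5], [v_2,v_3], [v_2,v_4], [v_2,v_5], [v_3,v_4], [v_4,v_5]
  2-simplices (6): [v_0,v_1,v_2], [v_0,v_2,v_3], [v_0,v_3,v_4], [v_0,v_4,v_5], [v_1,v_2,v_5], [v_2,v_4,v_5]

Hence C_0 ≅ Z^6, C_1 ≅ Z^12, C_2 ≅ Z^6.

Boundary ∂_1: C_1 → C_0 sends each edge [p,q] (with p < q) to q − p. For instance
  ∂[v_0,v_2] = [v_2] − [v_0].
The 6×12 boundary matrix has rank 5 and Smith normal form diag(1,1,1,1,1).

The boundary map ∂_2: C_2 → C_1 acts by ∂[p,q,r] = [q,r] − [p,r] + [p,q]. For instance
  ∂[v_0,v_4,v_5] = [v_4,v_5] − [v_0,v_5] + [v_0,v_4],
  ∂[v_2,v_4,v_5] = [v_4,v_5] − [v_2,v_5] + [v_2,v_4].
The resulting 12×6 matrix has rank 6, and its Smith normal form has invariant factors (1,1,1,1,1,1).

Reading off H_k = ker ∂_k / im ∂_{k+1}:

  H_0: rank C_0 − rank ∂_1 = 6 − 5 = 1, and the invariant factors of ∂_1 are all 1, so H_0 ≅ Z.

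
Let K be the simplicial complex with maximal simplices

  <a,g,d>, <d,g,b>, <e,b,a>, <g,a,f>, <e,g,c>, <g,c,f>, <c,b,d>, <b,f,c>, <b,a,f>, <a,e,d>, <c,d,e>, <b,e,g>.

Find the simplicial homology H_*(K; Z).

We work with the vertex ordering a < b < c < d < e < f < g. The simplices of K, each written with vertices in increasing order, are:

  0-simplices (7): a, b, c, d, e, f, g
  1-simplices (18): ab, ad, ae, af, ag, bc, bd, be, bf, bg, cd, ce, cf, cg, de, dg, eg, fg
  2-simplices (12): abe, abf, ade, adg, afg, bcd, bcf, bdg, beg, cde, ceg, cfg

so the chain groups are C_0 ≅ Z^7, C_1 ≅ Z^18, C_2 ≅ Z^12.

∂_1: C_1 → C_0 is given by ∂[p,q] = [q] − [p]. For instance
  ∂ce = e − c.
As a 7×18 matrix over Z this has rank 6, with invariant factors (1,1,1,1,1,1).

∂_2: C_2 → C_1 maps a triangle to the signed sum of its edges. For instance
  ∂abe = be − ae + ab,
  ∂bdg = dg − bg + bd.
This gives a 18×12 integer matrix of rank 12; reducing to Smith normal form yields diagonal entries (1,1,1,1,1,1,1,1,1,1,1,2).

Reading off H_k = ker ∂_k / im ∂_{k+1}:

  H_0: rank C_0 − rank ∂_1 = 7 − 6 = 1, and the invariant factors of ∂_1 are all 1, so H_0 ≅ Z.
  H_1: rank ker ∂_1 − rank ∂_2 = (18 − 6) − 12 = 0, and ∂_2 has invariant factor 2 > 1, so H_1 ≅ Z/2.
  H_2: rank ker ∂_2 − rank ∂_3 = (12 − 12) − 0 = 0, and there is no ∂_3, so H_2 ≅ 0.

(K is a triangulation of the real projective plane RP^2.)

H_0 ≅ Z,  H_1 ≅ Z/2,  H_2 = 0.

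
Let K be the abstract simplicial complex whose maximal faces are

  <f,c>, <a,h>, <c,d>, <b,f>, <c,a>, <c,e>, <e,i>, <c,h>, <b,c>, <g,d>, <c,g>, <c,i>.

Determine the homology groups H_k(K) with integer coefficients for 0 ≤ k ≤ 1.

H_0 ≅ Z,  H_1 ≅ Z^4.

We work with the vertex ordering a < b < c < d < e < f < g < h < i. The simplices of K, each written with vertices in increasing order, are:

  0-simplices (9): a, b, c, d, e, f, g, h, i
  1-simplices (12): ac, ah, bc, bf, cd, ce, cf, cg, ch, ci, dg, ei

so the chain groups are C_0 ≅ Z^9, C_1 ≅ Z^12.

Boundary ∂_1: C_1 → C_0 sends each edge [p,q] (with p < q) to q − p. For instance
  ∂ah = h − a.
The resulting 9×12 matrix has rank 8, and its Smith normal form has invariant factors (1,1,1,1,1,1,1,1).

Computing H_k = (kernel of ∂_k) / (image of ∂_{k+1}):

  H_0: rank C_0 − rank ∂_1 = 9 − 8 = 1, and the invariant factors of ∂_1 are all 1, so H_0 ≅ Z.
  H_1: rank ker ∂_1 − rank ∂_2 = (12 − 8) − 0 = 4, and there is no ∂_2, so H_1 ≅ Z^4.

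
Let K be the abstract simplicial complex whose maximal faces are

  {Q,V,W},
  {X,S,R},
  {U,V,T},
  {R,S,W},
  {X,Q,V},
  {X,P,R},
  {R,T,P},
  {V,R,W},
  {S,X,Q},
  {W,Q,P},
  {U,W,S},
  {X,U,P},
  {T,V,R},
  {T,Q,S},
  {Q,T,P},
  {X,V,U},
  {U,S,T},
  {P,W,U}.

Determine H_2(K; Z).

Take the total order P < Q < R < S < T < U < V < W < X on the vertex set. Then K (dimension 2) consists of the simplices:

  0-simplices (9): P, Q, R, S, T, U, V, W, X
  1-simplices (27): PQ, PR, PT, PU, PW, PX, QS, QT, QV, QW, QX, RS, RT, RV, RW, RX, ST, SU, SW, SX, TU, TV, UV, UW, UX, VW, VX
  2-simplices (18): PQT, PQW, PRT, PRX, PUW, PUX, QST, QSX, QVW, QVX, RSW, RSX, RTV, RVW, STU, SUW, TUV, UVX

so the chain groups are C_0 ≅ Z^9, C_1 ≅ Z^27, C_2 ≅ Z^18.

∂_1: C_1 → C_0 is given by ∂[p,q] = [q] − [p]. For instance
  ∂PX = X − P.
As a 9×27 matrix over Z this has rank 8, with invariant factors (1,1,1,1,1,1,1,1).

∂_2: C_2 → C_1 maps a triangle to the signed sum of its edges. For instance
  ∂UVX = VX − UX + UV,
  ∂PUX = UX − PX + PU.
The 27×18 boundary matrix has rank 17 and Smith normal form diag(1,1,1,1,1,1,1,1,1,1,1,1,1,1,1,1,1).

Now H_k = ker ∂_k / im ∂_{k+1}, so:

  H_2: rank ker ∂_2 − rank ∂_3 = (18 − 17) − 0 = 1, and there is no ∂_3, so H_2 = Z.

(K is a triangulation of the torus T^2.)

H_2 ≅ Z.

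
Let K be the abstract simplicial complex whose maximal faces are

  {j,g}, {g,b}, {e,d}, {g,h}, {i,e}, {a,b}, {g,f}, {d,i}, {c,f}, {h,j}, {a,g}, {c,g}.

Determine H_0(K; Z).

H_0 ≅ Z^2.

We work with the vertex ordering a < b < c < d < e < f < g < h < i < j. The simplices of K, each written with vertices in increasing order, are:

  0-simplices (10): a, b, c, d, e, f, g, h, i, j
  1-simplices (12): ab, ag, bg, cf, cg, de, di, ei, fg, gh, gj, hj

Hence C_0 ≅ Z^10, C_1 ≅ Z^12.

Boundary ∂_1: C_1 → C_0 is given by ∂[p,q] = [q] − [p]. For instance
  ∂gh = h − g.
This gives a 10×12 integer matrix of rank 8; reducing to Smith normal form yields diagonal entries (1,1,1,1,1,1,1,1).

Reading off H_k = ker ∂_k / im ∂_{k+1}:

  H_0: rank C_0 − rank ∂_1 = 10 − 8 = 2, and the invariant factors of ∂_1 are all 1, so H_0 ≅ Z^2.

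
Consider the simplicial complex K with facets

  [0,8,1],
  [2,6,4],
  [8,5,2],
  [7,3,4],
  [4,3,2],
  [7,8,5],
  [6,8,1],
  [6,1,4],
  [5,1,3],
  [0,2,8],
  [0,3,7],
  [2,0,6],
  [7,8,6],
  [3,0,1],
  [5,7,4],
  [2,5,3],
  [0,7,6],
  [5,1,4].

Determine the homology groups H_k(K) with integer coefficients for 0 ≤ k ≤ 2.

H_0 = Z,  H_1 = Z ⊕ Z_2,  H_2 = 0.

We work with the vertex ordering 0 < 1 < 2 < 3 < 4 < 5 < 6 < 7 < 8. The simplices of K, each written with vertices in increasing order, are:

  0-simplices (9): [0], [1], [2], [3], [4], [5], [6], [7], [8]
  1-simplices (27): (27 of them)
  2-simplices (18): [0,1,3], [0,1,8], [0,2,6], [0,2,8], [0,3,7], [0,6,7], [1,3,5], [1,4,5], [1,4,6], [1,6,8], [2,3,4], [2,3,5], [2,4,6], [2,5,8], [3,4,7], [4,5,7], [5,7,8], [6,7,8]

Hence C_0 ≅ Z^9, C_1 ≅ Z^27, C_2 ≅ Z^18.

∂_1: C_1 → C_0 is given by ∂[p,q] = [q] − [p].
This gives a 9×27 integer matrix of rank 8; reducing to Smith normal form yields diagonal entries (1,1,1,1,1,1,1,1).

The boundary map ∂_2: C_2 → C_1 sends each 2-simplex [p,q,r] to [q,r] − [p,r] + [p,q]. For instance
  ∂[4,5,7] = [5,7] − [4,7] + [4,5],
  ∂[2,5,8] = [5,8] − [2,8] + [2,5].
The 27×18 boundary matrix has rank 18 and Smith normal form diag(1,1,1,1,1,1,1,1,1,1,1,1,1,1,1,1,1,2).

Computing H_k = (kernel of ∂_k) / (image of ∂_{k+1}):

  H_0: rank C_0 − rank ∂_1 = 9 − 8 = 1, and the invariant factors of ∂_1 are all 1, so H_0 ≅ Z.
  H_1: rank ker ∂_1 − rank ∂_2 = (27 − 8) − 18 = 1, and ∂_2 has invariant factor 2 > 1, so H_1 ≅ Z ⊕ Z_2.
  H_2: rank ker ∂_2 − rank ∂_3 = (18 − 18) − 0 = 0, and there is no ∂_3, so H_2 ≅ 0.

As a check, the Euler characteristic is 9 − 27 + 18 = 0, which agrees with 1 − 1 + 0 = 0.
(K is a triangulation of the Klein bottle.)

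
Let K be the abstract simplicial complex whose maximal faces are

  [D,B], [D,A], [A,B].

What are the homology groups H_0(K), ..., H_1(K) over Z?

We work with the vertex ordering A < B < D. The simplices of K, each written with vertices in increasing order, are:

  0-simplices (3): A, B, D
  1-simplices (3): AB, AD, BD

Hence C_0 ≅ Z^3, C_1 ≅ Z^3.

∂_1: C_1 → C_0 sends each edge [p,q] (with p < q) to q − p. For instance
  ∂BD = D − B.
The resulting 3×3 matrix has rank 2, and its Smith normal form has invariant factors (1,1).

From H_k ≅ ker(∂_k) / im(∂_{k+1}) we obtain:

  H_0: rank C_0 − rank ∂_1 = 3 − 2 = 1, and the invariant factors of ∂_1 are all 1, so H_0 = Z.
  H_1: rank ker ∂_1 − rank ∂_2 = (3 − 2) − 0 = 1, and there is no ∂_2, so H_1 = Z.

H_0 ≅ Z,  H_1 ≅ Z.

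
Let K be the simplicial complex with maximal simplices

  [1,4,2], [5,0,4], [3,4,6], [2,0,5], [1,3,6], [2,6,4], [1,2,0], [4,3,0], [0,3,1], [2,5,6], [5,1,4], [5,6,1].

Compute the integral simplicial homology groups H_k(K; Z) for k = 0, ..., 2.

Fix the vertex order 0 < 1 < 2 < 3 < 4 < 5 < 6 and write every simplex with vertices in increasing order. Then dim K = 2 and the simplices of K are:

  0-simplices (7): [0], [1], [2], [3], [4], [5], [6]
  1-simplices (18): [0,1], [0,2], [0,3], [0,4], [0,5], [1,2], [1,3], [1,4], [1,5], [1,6], [2,4], [2,5], [2,6], [3,4], [3,6], [4,5], [4,6], [5,6]
  2-simplices (12): [0,1,2], [0,1,3], [0,2,5], [0,3,4], [0,4,5], [1,2,4], [1,3,6], [1,4,5], [1,5,6], [2,4,6], [2,5,6], [3,4,6]

Hence C_0 ≅ Z^7, C_1 ≅ Z^18, C_2 ≅ Z^12.

∂_1: C_1 → C_0 maps an edge to its endpoints' difference, ∂[p,q] = q − p. For instance
  ∂[2,4] = [4] − [2].
As a 7×18 matrix over Z this has rank 6, with invariant factors (1,1,1,1,1,1).

The boundary map ∂_2: C_2 → C_1 sends each 2-simplex [p,q,r] to [q,r] − [p,r] + [p,q]. For instance
  ∂[1,2,4] = [2,4] − [1,4] + [1,2],
  ∂[1,4,5] = [4,5] − [1,5] + [1,4].
The resulting 18×12 matrix has rank 12, and its Smith normal form has invariant factors (1,1,1,1,1,1,1,1,1,1,1,2).

Now H_k = ker ∂_k / im ∂_{k+1}, so:

  H_0: rank C_0 − rank ∂_1 = 7 − 6 = 1, and the invariant factors of ∂_1 are all 1, so H_0 ≅ Z.
  H_1: rank ker ∂_1 − rank ∂_2 = (18 − 6) − 12 = 0, and ∂_2 has invariant factor 2 > 1, so H_1 ≅ Z/2Z.
  H_2: rank ker ∂_2 − rank ∂_3 = (12 − 12) − 0 = 0, and there is no ∂_3, so H_2 ≅ 0.

H_0 ≅ Z,  H_1 ≅ Z/2Z,  H_2 = 0.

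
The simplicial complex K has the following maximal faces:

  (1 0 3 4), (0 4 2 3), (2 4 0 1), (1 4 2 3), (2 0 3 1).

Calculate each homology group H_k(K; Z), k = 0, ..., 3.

Fix the vertex order 0 < 1 < 2 < 3 < 4 and write every simplex with vertices in increasing order. Then dim K = 3 and the simplices of K are:

  0-simplices (5): [0], [1], [2], [3], [4]
  1-simplices (10): [0,1], [0,2], [0,3], [0,4], [1,2], [1,3], [1,4], [2,3], [2,4], [3,4]
  2-simplices (10): [0,1,2], [0,1,3], [0,1,4], [0,2,3], [0,2,4], [0,3,4], [1,2,3], [1,2,4], [1,3,4], [2,3,4]
  3-simplices (5): [0,1,2,3], [0,1,2,4], [0,1,3,4], [0,2,3,4], [1,2,3,4]

giving chain groups C_0 ≅ Z^5, C_1 ≅ Z^10, C_2 ≅ Z^10, C_3 ≅ Z^5.

The boundary map ∂_1: C_1 → C_0 sends each edge [p,q] (with p < q) to q − p. For instance
  ∂[1,3] = [3] − [1].
The 5×10 boundary matrix has rank 4 and Smith normal form diag(1,1,1,1).

The boundary map ∂_2: C_2 → C_1 acts by ∂[p,q,r] = [q,r] − [p,r] + [p,q]. For instance
  ∂[0,3,4] = [3,4] − [0,4] + [0,3],
  ∂[0,2,3] = [2,3] − [0,3] + [0,2].
The 10×10 boundary matrix has rank 6 and Smith normal form diag(1,1,1,1,1,1).

The boundary map ∂_3: C_3 → C_2 sends each 3-simplex σ to the alternating sum Σ_i (−1)^i (σ with its i-th vertex removed). For instance
  ∂[0,2,3,4] = [2,3,4] − [0,3,4] + [0,2,4] − [0,2,3],
  ∂[0,1,3,4] = [1,3,4] − [0,3,4] + [0,1,4] − [0,1,3].
This gives a 10×5 integer matrix of rank 4; reducing to Smith normal form yields diagonal entries (1,1,1,1).

From H_k ≅ ker(∂_k) / im(∂_{k+1}) we obtain:

  H_0: rank C_0 − rank ∂_1 = 5 − 4 = 1, and the invariant factors of ∂_1 are all 1, so H_0 = Z.
  H_1: rank ker ∂_1 − rank ∂_2 = (10 − 4) − 6 = 0, and the invariant factors of ∂_2 are all 1, so H_1 = 0.
  H_2: rank ker ∂_2 − rank ∂_3 = (10 − 6) − 4 = 0, and the invariant factors of ∂_3 are all 1, so H_2 = 0.
  H_3: rank ker ∂_3 − rank ∂_4 = (5 − 4) − 0 = 1, and there is no ∂_4, so H_3 = Z.

As a check, the Euler characteristic is 5 − 10 + 10 − 5 = 0, which agrees with 1 − 0 + 0 − 1 = 0.

H_0 = Z,  H_1 = 0,  H_2 = 0,  H_3 = Z.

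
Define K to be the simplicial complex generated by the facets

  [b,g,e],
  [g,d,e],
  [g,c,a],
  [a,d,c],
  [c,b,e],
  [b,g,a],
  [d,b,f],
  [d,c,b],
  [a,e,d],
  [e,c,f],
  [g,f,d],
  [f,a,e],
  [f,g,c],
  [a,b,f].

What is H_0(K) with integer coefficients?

H_0 = Z.

We work with the vertex ordering a < b < c < d < e < f < g. The simplices of K, each written with vertices in increasing order, are:

  0-simplices (7): a, b, c, d, e, f, g
  1-simplices (21): ab, ac, ad, ae, af, ag, bc, bd, be, bf, bg, cd, ce, cf, cg, de, df, dg, ef, eg, fg
  2-simplices (14): abf, abg, acd, acg, ade, aef, bcd, bce, bdf, beg, cef, cfg, deg, dfg

Hence C_0 ≅ Z^7, C_1 ≅ Z^21, C_2 ≅ Z^14.

The boundary map ∂_1: C_1 → C_0 maps an edge to its endpoints' difference, ∂[p,q] = q − p. For instance
  ∂df = f − d.
The resulting 7×21 matrix has rank 6, and its Smith normal form has invariant factors (1,1,1,1,1,1).

∂_2: C_2 → C_1 sends each 2-simplex [p,q,r] to [q,r] − [p,r] + [p,q]. For instance
  ∂aef = ef − af + ae,
  ∂deg = eg − dg + de.
This gives a 21×14 integer matrix of rank 13; reducing to Smith normal form yields diagonal entries (1,1,1,1,1,1,1,1,1,1,1,1,1).

Reading off H_k = ker ∂_k / im ∂_{k+1}:

  H_0: rank C_0 − rank ∂_1 = 7 − 6 = 1, and the invariant factors of ∂_1 are all 1, so H_0 = Z.

(K is a triangulation of the torus T^2.)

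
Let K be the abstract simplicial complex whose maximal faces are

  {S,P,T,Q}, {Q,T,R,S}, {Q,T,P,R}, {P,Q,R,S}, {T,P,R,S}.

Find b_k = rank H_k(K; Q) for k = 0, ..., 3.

b_0 = 1, b_1 = 0, b_2 = 0, b_3 = 1.

Take the total order P < Q < R < S < T on the vertex set. Then K (dimension 3) consists of the simplices:

  0-simplices (5): P, Q, R, S, T
  1-simplices (10): PQ, PR, PS, PT, QR, QS, QT, RS, RT, ST
  2-simplices (10): PQR, PQS, PQT, PRS, PRT, PST, QRS, QRT, QST, RST
  3-simplices (5): PQRS, PQRT, PQST, PRST, QRST

Hence C_0 ≅ Z^5, C_1 ≅ Z^10, C_2 ≅ Z^10, C_3 ≅ Z^5.

∂_1: C_1 → C_0 maps an edge to its endpoints' difference, ∂[p,q] = q − p. For instance
  ∂QT = T − Q.
As a 5×10 matrix over Z this has rank 4, with invariant factors (1,1,1,1).

The boundary map ∂_2: C_2 → C_1 sends each 2-simplex [p,q,r] to [q,r] − [p,r] + [p,q]. For instance
  ∂QST = ST − QT + QS,
  ∂PST = ST − PT + PS.
As a 10×10 matrix over Z this has rank 6, with invariant factors (1,1,1,1,1,1).

∂_3: C_3 → C_2 sends each 3-simplex σ to the alternating sum Σ_i (−1)^i (σ with its i-th vertex removed). For instance
  ∂PQST = QST − PST + PQT − PQS,
  ∂PQRT = QRT − PRT + PQT − PQR.
The resulting 10×5 matrix has rank 4, and its Smith normal form has invariant factors (1,1,1,1).

From H_k ≅ ker(∂_k) / im(∂_{k+1}) we obtain:

  H_0: rank C_0 − rank ∂_1 = 5 − 4 = 1, and the invariant factors of ∂_1 are all 1, so H_0 = Z.
  H_1: rank ker ∂_1 − rank ∂_2 = (10 − 4) − 6 = 0, and the invariant factors of ∂_2 are all 1, so H_1 = 0.
  H_2: rank ker ∂_2 − rank ∂_3 = (10 − 6) − 4 = 0, and the invariant factors of ∂_3 are all 1, so H_2 = 0.
  H_3: rank ker ∂_3 − rank ∂_4 = (5 − 4) − 0 = 1, and there is no ∂_4, so H_3 = Z.

(K is a triangulation of the 3-sphere S^3.)

Hence the Betti numbers are b_0 = 1, b_1 = 0, b_2 = 0, b_3 = 1.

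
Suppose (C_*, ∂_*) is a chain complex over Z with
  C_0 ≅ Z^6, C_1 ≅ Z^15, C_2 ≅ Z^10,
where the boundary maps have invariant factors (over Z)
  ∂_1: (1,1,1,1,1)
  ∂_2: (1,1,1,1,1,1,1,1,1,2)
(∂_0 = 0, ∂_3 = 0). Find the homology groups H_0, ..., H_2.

H_0 ≅ Z,  H_1 ≅ Z/2,  H_2 = 0.

H_0: b_0 = 6 − 0 − 5 = 1; torsion from ∂_1 factors > 1: none. So H_0 ≅ Z.
H_1: b_1 = 15 − 5 − 10 = 0; torsion from ∂_2 factors > 1: [2]. So H_1 ≅ Z/2.
H_2: b_2 = 10 − 10 − 0 = 0; torsion from ∂_3 factors > 1: none. So H_2 ≅ 0.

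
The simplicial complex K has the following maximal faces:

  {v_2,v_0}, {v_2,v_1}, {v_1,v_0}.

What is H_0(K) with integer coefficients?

We work with the vertex ordering v_0 < v_1 < v_2. The simplices of K, each written with vertices in increasing order, are:

  0-simplices (3): [v_0], [v_1], [v_2]
  1-simplices (3): [v_0,v_1], [v_0,v_2], [v_1,v_2]

Hence C_0 ≅ Z^3, C_1 ≅ Z^3.

∂_1: C_1 → C_0 sends each edge [p,q] (with p < q) to q − p. For instance
  ∂[v_0,v_2] = [v_2] − [v_0].
This gives a 3×3 integer matrix of rank 2; reducing to Smith normal form yields diagonal entries (1,1).

Now H_k = ker ∂_k / im ∂_{k+1}, so:

  H_0: rank C_0 − rank ∂_1 = 3 − 2 = 1, and the invariant factors of ∂_1 are all 1, so H_0 = Z.

(K is a triangulation of the circle S^1.)

H_0 = Z.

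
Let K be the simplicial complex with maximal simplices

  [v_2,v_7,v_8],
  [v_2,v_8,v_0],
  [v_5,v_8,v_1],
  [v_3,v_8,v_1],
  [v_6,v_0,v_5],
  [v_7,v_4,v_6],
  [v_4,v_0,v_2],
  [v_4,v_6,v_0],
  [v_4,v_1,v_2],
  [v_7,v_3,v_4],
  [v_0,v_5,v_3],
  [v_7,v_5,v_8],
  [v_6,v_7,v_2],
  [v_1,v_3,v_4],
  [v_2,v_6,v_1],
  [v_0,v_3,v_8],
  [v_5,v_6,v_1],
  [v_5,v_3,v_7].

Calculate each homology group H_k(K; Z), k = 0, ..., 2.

Order the vertices as v_0 < v_1 < v_2 < v_3 < v_4 < v_5 < v_6 < v_7 < v_8. Listing each simplex with vertices in this order, K has dimension 2 with simplices:

  0-simplices (9): [v_0], [v_1], [v_2], [v_3], [v_4], [v_5], [v_6], [v_7], [v_8]
  1-simplices (27): (27 of them)
  2-simplices (18): (18 of them)

so the chain groups are C_0 ≅ Z^9, C_1 ≅ Z^27, C_2 ≅ Z^18.

∂_1: C_1 → C_0 is given by ∂[p,q] = [q] − [p]. For instance
  ∂[v_1,v_3] = [v_3] − [v_1].
The 9×27 boundary matrix has rank 8 and Smith normal form diag(1,1,1,1,1,1,1,1).

Boundary ∂_2: C_2 → C_1 sends each 2-simplex [p,q,r] to [q,r] − [p,r] + [p,q]. For instance
  ∂[v_1,v_5,v_8] = [v_5,v_8] − [v_1,v_8] + [v_1,v_5],
  ∂[v_2,v_6,v_7] = [v_6,v_7] − [v_2,v_7] + [v_2,v_6].
This gives a 27×18 integer matrix of rank 18; reducing to Smith normal form yields diagonal entries (1,1,1,1,1,1,1,1,1,1,1,1,1,1,1,1,1,2).

Now H_k = ker ∂_k / im ∂_{k+1}, so:

  H_0: rank C_0 − rank ∂_1 = 9 − 8 = 1, and the invariant factors of ∂_1 are all 1, so H_0 ≅ Z.
  H_1: rank ker ∂_1 − rank ∂_2 = (27 − 8) − 18 = 1, and ∂_2 has invariant factor 2 > 1, so H_1 ≅ Z ⊕ Z/2.
  H_2: rank ker ∂_2 − rank ∂_3 = (18 − 18) − 0 = 0, and there is no ∂_3, so H_2 ≅ 0.

As a check, the Euler characteristic is 9 − 27 + 18 = 0, which agrees with 1 − 1 + 0 = 0.
(K is a triangulation of the Klein bottle.)

H_0 = Z,  H_1 = Z ⊕ Z/2,  H_2 = 0.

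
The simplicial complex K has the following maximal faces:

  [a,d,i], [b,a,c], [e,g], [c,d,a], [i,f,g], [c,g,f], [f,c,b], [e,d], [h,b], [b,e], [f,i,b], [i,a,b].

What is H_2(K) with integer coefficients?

Order the vertices as a < b < c < d < e < f < g < h < i. Listing each simplex with vertices in this order, K has dimension 2 with simplices:

  0-simplices (9): a, b, c, d, e, f, g, h, i
  1-simplices (18): ab, ac, ad, ai, bc, be, bf, bh, bi, cd, cf, cg, de, di, eg, fg, fi, gi
  2-simplices (8): abc, abi, acd, adi, bcf, bfi, cfg, fgi

so the chain groups are C_0 ≅ Z^9, C_1 ≅ Z^18, C_2 ≅ Z^8.

The boundary map ∂_1: C_1 → C_0 maps an edge to its endpoints' difference, ∂[p,q] = q − p. For instance
  ∂ai = i − a.
This gives a 9×18 integer matrix of rank 8; reducing to Smith normal form yields diagonal entries (1,1,1,1,1,1,1,1).

∂_2: C_2 → C_1 acts by ∂[p,q,r] = [q,r] − [p,r] + [p,q]. For instance
  ∂adi = di − ai + ad,
  ∂abc = bc − ac + ab.
The resulting 18×8 matrix has rank 8, and its Smith normal form has invariant factors (1,1,1,1,1,1,1,1).

Reading off H_k = ker ∂_k / im ∂_{k+1}:

  H_2: rank ker ∂_2 − rank ∂_3 = (8 − 8) − 0 = 0, and there is no ∂_3, so H_2 ≅ 0.

H_2 ≅ 0.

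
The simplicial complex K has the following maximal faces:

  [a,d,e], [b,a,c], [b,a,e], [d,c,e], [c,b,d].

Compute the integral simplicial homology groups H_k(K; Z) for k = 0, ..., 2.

H_0 = Z,  H_1 = Z,  H_2 = 0.

Fix the vertex order a < b < c < d < e and write every simplex with vertices in increasing order. Then dim K = 2 and the simplices of K are:

  0-simplices (5): a, b, c, d, e
  1-simplices (10): ab, ac, ad, ae, bc, bd, be, cd, ce, de
  2-simplices (5): abc, abe, ade, bcd, cde

Hence C_0 ≅ Z^5, C_1 ≅ Z^10, C_2 ≅ Z^5.

Boundary ∂_1: C_1 → C_0 sends each edge [p,q] (with p < q) to q − p. For instance
  ∂ab = b − a.
The 5×10 boundary matrix has rank 4 and Smith normal form diag(1,1,1,1).

The boundary map ∂_2: C_2 → C_1 sends each 2-simplex [p,q,r] to [q,r] − [p,r] + [p,q]. For instance
  ∂cde = de − ce + cd,
  ∂abe = be − ae + ab.
The resulting 10×5 matrix has rank 5, and its Smith normal form has invariant factors (1,1,1,1,1).

From H_k ≅ ker(∂_k) / im(∂_{k+1}) we obtain:

  H_0: rank C_0 − rank ∂_1 = 5 − 4 = 1, and the invariant factors of ∂_1 are all 1, so H_0 ≅ Z.
  H_1: rank ker ∂_1 − rank ∂_2 = (10 − 4) − 5 = 1, and the invariant factors of ∂_2 are all 1, so H_1 ≅ Z.
  H_2: rank ker ∂_2 − rank ∂_3 = (5 − 5) − 0 = 0, and there is no ∂_3, so H_2 ≅ 0.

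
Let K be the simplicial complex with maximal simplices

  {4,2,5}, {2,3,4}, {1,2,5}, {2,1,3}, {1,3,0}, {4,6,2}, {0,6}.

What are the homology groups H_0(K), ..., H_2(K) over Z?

Fix the vertex order 0 < 1 < 2 < 3 < 4 < 5 < 6 and write every simplex with vertices in increasing order. Then dim K = 2 and the simplices of K are:

  0-simplices (7): [0], [1], [2], [3], [4], [5], [6]
  1-simplices (13): [0,1], [0,3], [0,6], [1,2], [1,3], [1,5], [2,3], [2,4], [2,5], [2,6], [3,4], [4,5], [4,6]
  2-simplices (6): [0,1,3], [1,2,3], [1,2,5], [2,3,4], [2,4,5], [2,4,6]

giving chain groups C_0 ≅ Z^7, C_1 ≅ Z^13, C_2 ≅ Z^6.

The boundary map ∂_1: C_1 → C_0 maps an edge to its endpoints' difference, ∂[p,q] = q − p. For instance
  ∂[4,5] = [5] − [4].
The resulting 7×13 matrix has rank 6, and its Smith normal form has invariant factors (1,1,1,1,1,1).

∂_2: C_2 → C_1 sends each 2-simplex [p,q,r] to [q,r] − [p,r] + [p,q]. For instance
  ∂[2,4,6] = [4,6] − [2,6] + [2,4],
  ∂[2,3,4] = [3,4] − [2,4] + [2,3].
The resulting 13×6 matrix has rank 6, and its Smith normal form has invariant factors (1,1,1,1,1,1).

Computing H_k = (kernel of ∂_k) / (image of ∂_{k+1}):

  H_0: rank C_0 − rank ∂_1 = 7 − 6 = 1, and the invariant factors of ∂_1 are all 1, so H_0 ≅ Z.
  H_1: rank ker ∂_1 − rank ∂_2 = (13 − 6) − 6 = 1, and the invariant factors of ∂_2 are all 1, so H_1 ≅ Z.
  H_2: rank ker ∂_2 − rank ∂_3 = (6 − 6) − 0 = 0, and there is no ∂_3, so H_2 ≅ 0.

H_0 ≅ Z,  H_1 ≅ Z,  H_2 = 0.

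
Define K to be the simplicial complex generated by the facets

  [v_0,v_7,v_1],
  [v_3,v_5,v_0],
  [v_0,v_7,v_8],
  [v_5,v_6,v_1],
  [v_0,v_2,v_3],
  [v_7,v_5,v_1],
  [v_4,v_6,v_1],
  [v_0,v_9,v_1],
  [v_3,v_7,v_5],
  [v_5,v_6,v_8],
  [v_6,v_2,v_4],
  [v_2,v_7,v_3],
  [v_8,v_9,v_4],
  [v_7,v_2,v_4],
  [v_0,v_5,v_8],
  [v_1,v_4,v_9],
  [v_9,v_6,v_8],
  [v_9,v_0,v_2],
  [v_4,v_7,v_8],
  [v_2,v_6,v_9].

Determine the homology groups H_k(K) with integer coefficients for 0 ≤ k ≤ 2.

H_0 ≅ Z,  H_1 ≅ Z ⊕ Z/2,  H_2 = 0.

Order the vertices as v_0 < v_1 < v_2 < v_3 < v_4 < v_5 < v_6 < v_7 < v_8 < v_9. Listing each simplex with vertices in this order, K has dimension 2 with simplices:

  0-simplices (10): [v_0], [v_1], [v_2], [v_3], [v_4], [v_5], [v_6], [v_7], [v_8], [v_9]
  1-simplices (30): (30 of them)
  2-simplices (20): (20 of them)

so the chain groups are C_0 ≅ Z^10, C_1 ≅ Z^30, C_2 ≅ Z^20.

The boundary map ∂_1: C_1 → C_0 sends each edge [p,q] (with p < q) to q − p.
As a 10×30 matrix over Z this has rank 9, with invariant factors (1,1,1,1,1,1,1,1,1).

∂_2: C_2 → C_1 maps a triangle to the signed sum of its edges. For instance
  ∂[v_2,v_3,v_7] = [v_3,v_7] − [v_2,v_7] + [v_2,v_3],
  ∂[v_0,v_2,v_3] = [v_2,v_3] − [v_0,v_3] + [v_0,v_2].
The 30×20 boundary matrix has rank 20 and Smith normal form diag(1,1,1,1,1,1,1,1,1,1,1,1,1,1,1,1,1,1,1,2).

Now H_k = ker ∂_k / im ∂_{k+1}, so:

  H_0: rank C_0 − rank ∂_1 = 10 − 9 = 1, and the invariant factors of ∂_1 are all 1, so H_0 ≅ Z.
  H_1: rank ker ∂_1 − rank ∂_2 = (30 − 9) − 20 = 1, and ∂_2 has invariant factor 2 > 1, so H_1 ≅ Z ⊕ Z/2.
  H_2: rank ker ∂_2 − rank ∂_3 = (20 − 20) − 0 = 0, and there is no ∂_3, so H_2 ≅ 0.

(K is a triangulation of the Klein bottle.)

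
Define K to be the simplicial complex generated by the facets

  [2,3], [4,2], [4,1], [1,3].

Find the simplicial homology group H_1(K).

Fix the vertex order 1 < 2 < 3 < 4 and write every simplex with vertices in increasing order. Then dim K = 1 and the simplices of K are:

  0-simplices (4): [1], [2], [3], [4]
  1-simplices (4): [1,3], [1,4], [2,3], [2,4]

so the chain groups are C_0 ≅ Z^4, C_1 ≅ Z^4.

The boundary map ∂_1: C_1 → C_0 sends each edge [p,q] (with p < q) to q − p. For instance
  ∂[1,4] = [4] − [1].
The 4×4 boundary matrix has rank 3 and Smith normal form diag(1,1,1).

Reading off H_k = ker ∂_k / im ∂_{k+1}:

  H_1: rank ker ∂_1 − rank ∂_2 = (4 − 3) − 0 = 1, and there is no ∂_2, so H_1 ≅ Z.

(K is a triangulation of the circle S^1.)

H_1 ≅ Z.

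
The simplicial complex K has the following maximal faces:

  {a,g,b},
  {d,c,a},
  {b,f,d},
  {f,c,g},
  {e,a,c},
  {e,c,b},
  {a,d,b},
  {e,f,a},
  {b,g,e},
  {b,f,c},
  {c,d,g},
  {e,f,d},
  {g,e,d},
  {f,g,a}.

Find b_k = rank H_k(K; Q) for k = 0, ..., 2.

b_0 = 1, b_1 = 2, b_2 = 1.

Order the vertices as a < b < c < d < e < f < g. Listing each simplex with vertices in this order, K has dimension 2 with simplices:

  0-simplices (7): a, b, c, d, e, f, g
  1-simplices (21): ab, ac, ad, ae, af, ag, bc, bd, be, bf, bg, cd, ce, cf, cg, de, df, dg, ef, eg, fg
  2-simplices (14): abd, abg, acd, ace, aef, afg, bce, bcf, bdf, beg, cdg, cfg, def, deg

so the chain groups are C_0 ≅ Z^7, C_1 ≅ Z^21, C_2 ≅ Z^14.

The boundary map ∂_1: C_1 → C_0 maps an edge to its endpoints' difference, ∂[p,q] = q − p. For instance
  ∂fg = g − f.
The resulting 7×21 matrix has rank 6, and its Smith normal form has invariant factors (1,1,1,1,1,1).

The boundary map ∂_2: C_2 → C_1 sends each 2-simplex [p,q,r] to [q,r] − [p,r] + [p,q]. For instance
  ∂def = ef − df + de,
  ∂bdf = df − bf + bd.
This gives a 21×14 integer matrix of rank 13; reducing to Smith normal form yields diagonal entries (1,1,1,1,1,1,1,1,1,1,1,1,1).

From H_k ≅ ker(∂_k) / im(∂_{k+1}) we obtain:

  H_0: rank C_0 − rank ∂_1 = 7 − 6 = 1, and the invariant factors of ∂_1 are all 1, so H_0 ≅ Z.
  H_1: rank ker ∂_1 − rank ∂_2 = (21 − 6) − 13 = 2, and the invariant factors of ∂_2 are all 1, so H_1 ≅ Z^2.
  H_2: rank ker ∂_2 − rank ∂_3 = (14 − 13) − 0 = 1, and there is no ∂_3, so H_2 ≅ Z.

Hence the Betti numbers are b_0 = 1, b_1 = 2, b_2 = 1.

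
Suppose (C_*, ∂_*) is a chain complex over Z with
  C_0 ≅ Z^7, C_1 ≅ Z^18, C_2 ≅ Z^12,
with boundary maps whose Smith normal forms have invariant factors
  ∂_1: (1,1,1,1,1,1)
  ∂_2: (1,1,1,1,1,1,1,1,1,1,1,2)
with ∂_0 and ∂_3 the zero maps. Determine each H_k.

H_0 ≅ Z,  H_1 ≅ Z/2Z,  H_2 = 0.

H_0: b_0 = 7 − 0 − 6 = 1; torsion from ∂_1 factors > 1: none. So H_0 ≅ Z.
H_1: b_1 = 18 − 6 − 12 = 0; torsion from ∂_2 factors > 1: [2]. So H_1 ≅ Z/2Z.
H_2: b_2 = 12 − 12 − 0 = 0; torsion from ∂_3 factors > 1: none. So H_2 ≅ 0.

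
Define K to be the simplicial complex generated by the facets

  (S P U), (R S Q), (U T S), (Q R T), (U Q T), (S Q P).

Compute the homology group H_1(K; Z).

H_1 ≅ Z.

Take the total order P < Q < R < S < T < U on the vertex set. Then K (dimension 2) consists of the simplices:

  0-simplices (6): P, Q, R, S, T, U
  1-simplices (12): PQ, PS, PU, QR, QS, QT, QU, RS, RT, ST, SU, TU
  2-simplices (6): PQS, PSU, QRS, QRT, QTU, STU

Hence C_0 ≅ Z^6, C_1 ≅ Z^12, C_2 ≅ Z^6.

∂_1: C_1 → C_0 maps an edge to its endpoints' difference, ∂[p,q] = q − p. For instance
  ∂RS = S − R.
The resulting 6×12 matrix has rank 5, and its Smith normal form has invariant factors (1,1,1,1,1).

∂_2: C_2 → C_1 maps a triangle to the signed sum of its edges. For instance
  ∂QTU = TU − QU + QT,
  ∂QRS = RS − QS + QR.
The 12×6 boundary matrix has rank 6 and Smith normal form diag(1,1,1,1,1,1).

From H_k ≅ ker(∂_k) / im(∂_{k+1}) we obtain:

  H_1: rank ker ∂_1 − rank ∂_2 = (12 − 5) − 6 = 1, and the invariant factors of ∂_2 are all 1, so H_1 = Z.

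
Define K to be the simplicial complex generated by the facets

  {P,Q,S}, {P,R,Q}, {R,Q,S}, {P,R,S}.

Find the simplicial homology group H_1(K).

We work with the vertex ordering P < Q < R < S. The simplices of K, each written with vertices in increasing order, are:

  0-simplices (4): P, Q, R, S
  1-simplices (6): PQ, PR, PS, QR, QS, RS
  2-simplices (4): PQR, PQS, PRS, QRS

Hence C_0 ≅ Z^4, C_1 ≅ Z^6, C_2 ≅ Z^4.

∂_1: C_1 → C_0 is given by ∂[p,q] = [q] − [p]. For instance
  ∂PS = S − P.
The resulting 4×6 matrix has rank 3, and its Smith normal form has invariant factors (1,1,1).

Boundary ∂_2: C_2 → C_1 maps a triangle to the signed sum of its edges. For instance
  ∂PRS = RS − PS + PR,
  ∂QRS = RS − QS + QR.
This gives a 6×4 integer matrix of rank 3; reducing to Smith normal form yields diagonal entries (1,1,1).

From H_k ≅ ker(∂_k) / im(∂_{k+1}) we obtain:

  H_1: rank ker ∂_1 − rank ∂_2 = (6 − 3) − 3 = 0, and the invariant factors of ∂_2 are all 1, so H_1 ≅ 0.

(K is a triangulation of the 2-sphere S^2.)

H_1 = 0.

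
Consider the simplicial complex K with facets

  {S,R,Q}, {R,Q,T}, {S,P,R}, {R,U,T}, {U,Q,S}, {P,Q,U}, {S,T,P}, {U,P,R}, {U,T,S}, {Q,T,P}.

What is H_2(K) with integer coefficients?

H_2 = 0.

We work with the vertex ordering P < Q < R < S < T < U. The simplices of K, each written with vertices in increasing order, are:

  0-simplices (6): P, Q, R, S, T, U
  1-simplices (15): PQ, PR, PS, PT, PU, QR, QS, QT, QU, RS, RT, RU, ST, SU, TU
  2-simplices (10): PQT, PQU, PRS, PRU, PST, QRS, QRT, QSU, RTU, STU

so the chain groups are C_0 ≅ Z^6, C_1 ≅ Z^15, C_2 ≅ Z^10.

Boundary ∂_1: C_1 → C_0 maps an edge to its endpoints' difference, ∂[p,q] = q − p.
The resulting 6×15 matrix has rank 5, and its Smith normal form has invariant factors (1,1,1,1,1).

∂_2: C_2 → C_1 sends each 2-simplex [p,q,r] to [q,r] − [p,r] + [p,q]. For instance
  ∂RTU = TU − RU + RT,
  ∂PQT = QT − PT + PQ.
The 15×10 boundary matrix has rank 10 and Smith normal form diag(1,1,1,1,1,1,1,1,1,2).

Reading off H_k = ker ∂_k / im ∂_{k+1}:

  H_2: rank ker ∂_2 − rank ∂_3 = (10 − 10) − 0 = 0, and there is no ∂_3, so H_2 ≅ 0.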